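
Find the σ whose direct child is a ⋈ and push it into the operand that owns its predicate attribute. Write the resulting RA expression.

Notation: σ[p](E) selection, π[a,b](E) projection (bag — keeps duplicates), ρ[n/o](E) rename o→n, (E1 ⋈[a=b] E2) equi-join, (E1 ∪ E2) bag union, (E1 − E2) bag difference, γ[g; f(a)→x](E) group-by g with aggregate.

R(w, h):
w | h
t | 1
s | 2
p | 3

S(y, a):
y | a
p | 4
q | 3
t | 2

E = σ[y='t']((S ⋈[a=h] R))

σ filters on y, owned by the left side.
E' = (σ[y='t'](S) ⋈[a=h] R)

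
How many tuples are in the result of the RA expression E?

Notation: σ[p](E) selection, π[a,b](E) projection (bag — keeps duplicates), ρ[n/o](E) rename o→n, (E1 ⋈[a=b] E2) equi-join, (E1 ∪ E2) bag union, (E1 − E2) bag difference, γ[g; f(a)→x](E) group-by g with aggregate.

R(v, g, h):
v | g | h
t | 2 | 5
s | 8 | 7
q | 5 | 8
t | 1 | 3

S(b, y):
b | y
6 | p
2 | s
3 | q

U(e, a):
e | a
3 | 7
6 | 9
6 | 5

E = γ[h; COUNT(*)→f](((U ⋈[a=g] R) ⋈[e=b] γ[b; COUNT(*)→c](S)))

Stepwise |·|:
  U → 3
  R → 4
  (U ⋈[a=g] R) → 1
  S → 3
  γ[b; COUNT(*)→c](S) → 3
  ((U ⋈[a=g] R) ⋈[e=b] γ[b; COUNT(*)→c](S)) → 1
  γ[h; COUNT(*)→f](((U ⋈[a=g] R) ⋈[e=b] γ[b; COUNT(*)→c](S))) → 1

|E| = 1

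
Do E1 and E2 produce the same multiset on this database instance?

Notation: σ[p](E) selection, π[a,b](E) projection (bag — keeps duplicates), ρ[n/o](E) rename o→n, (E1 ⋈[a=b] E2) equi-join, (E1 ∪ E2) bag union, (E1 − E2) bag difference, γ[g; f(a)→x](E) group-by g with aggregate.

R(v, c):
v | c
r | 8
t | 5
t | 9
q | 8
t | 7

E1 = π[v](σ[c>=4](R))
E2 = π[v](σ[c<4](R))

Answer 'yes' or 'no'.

E1 per-node cardinality:
  R → 5
  σ[c>=4](R) → 5
  π[v](σ[c>=4](R)) → 5
E2 per-node cardinality:
  R → 5
  σ[c<4](R) → 0
  π[v](σ[c<4](R)) → 0

E1 result:
v
q
r
t
t
t
E2 result:
v
(0 rows)
Witness: ('t',) appears 3× in E1 but 0× in E2.

no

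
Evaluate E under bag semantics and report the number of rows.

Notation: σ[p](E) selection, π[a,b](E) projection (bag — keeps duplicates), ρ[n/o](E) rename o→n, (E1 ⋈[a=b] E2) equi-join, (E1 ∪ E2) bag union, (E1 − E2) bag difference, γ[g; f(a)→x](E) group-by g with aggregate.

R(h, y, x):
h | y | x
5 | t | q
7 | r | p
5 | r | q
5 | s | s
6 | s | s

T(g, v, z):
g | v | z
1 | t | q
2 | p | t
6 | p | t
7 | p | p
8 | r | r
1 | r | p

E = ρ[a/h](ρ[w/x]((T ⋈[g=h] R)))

Row counts bottom-up:
  T → 6
  R → 5
  (T ⋈[g=h] R) → 2
  ρ[w/x]((T ⋈[g=h] R)) → 2
  ρ[a/h](ρ[w/x]((T ⋈[g=h] R))) → 2

|E| = 2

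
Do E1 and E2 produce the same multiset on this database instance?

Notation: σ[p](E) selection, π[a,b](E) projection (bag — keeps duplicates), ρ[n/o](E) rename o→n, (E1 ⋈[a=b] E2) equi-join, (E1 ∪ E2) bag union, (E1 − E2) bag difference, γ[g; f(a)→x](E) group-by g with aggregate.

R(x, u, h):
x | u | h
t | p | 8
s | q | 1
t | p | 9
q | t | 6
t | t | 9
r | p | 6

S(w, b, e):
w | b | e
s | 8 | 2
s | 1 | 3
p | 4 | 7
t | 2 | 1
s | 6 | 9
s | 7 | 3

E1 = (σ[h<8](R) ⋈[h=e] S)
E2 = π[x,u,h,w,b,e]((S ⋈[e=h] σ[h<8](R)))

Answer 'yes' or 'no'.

E1 stepwise |·|:
  R → 6
  σ[h<8](R) → 3
  S → 6
  (σ[h<8](R) ⋈[h=e] S) → 1
E2 stepwise |·|:
  S → 6
  R → 6
  σ[h<8](R) → 3
  (S ⋈[e=h] σ[h<8](R)) → 1
  π[x,u,h,w,b,e]((S ⋈[e=h] σ[h<8](R))) → 1

E1 and E2 produce the same multiset:
x | u | h | w | b | e
s | q | 1 | t | 2 | 1

yes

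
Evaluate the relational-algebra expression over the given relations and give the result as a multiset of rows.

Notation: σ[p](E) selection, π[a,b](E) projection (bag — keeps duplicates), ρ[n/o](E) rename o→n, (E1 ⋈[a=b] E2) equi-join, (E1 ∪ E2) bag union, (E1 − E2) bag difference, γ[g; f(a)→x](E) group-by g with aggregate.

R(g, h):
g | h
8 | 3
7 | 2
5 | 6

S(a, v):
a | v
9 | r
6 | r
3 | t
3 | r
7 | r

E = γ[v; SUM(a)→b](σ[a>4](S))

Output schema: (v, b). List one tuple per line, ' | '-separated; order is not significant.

Row counts bottom-up:
  S → 5
  σ[a>4](S) → 3
  γ[v; SUM(a)→b](σ[a>4](S)) → 1

== RESULT ==
v | b
r | 22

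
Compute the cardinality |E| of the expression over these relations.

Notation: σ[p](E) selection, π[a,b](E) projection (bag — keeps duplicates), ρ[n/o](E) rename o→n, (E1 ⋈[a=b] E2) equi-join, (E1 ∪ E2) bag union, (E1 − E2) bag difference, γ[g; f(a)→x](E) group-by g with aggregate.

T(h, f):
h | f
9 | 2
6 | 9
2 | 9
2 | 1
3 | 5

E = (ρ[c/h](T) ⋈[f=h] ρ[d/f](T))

Subexpression sizes:
  T → 5
  ρ[c/h](T) → 5
  T → 5
  ρ[d/f](T) → 5
  (ρ[c/h](T) ⋈[f=h] ρ[d/f](T)) → 4

|E| = 4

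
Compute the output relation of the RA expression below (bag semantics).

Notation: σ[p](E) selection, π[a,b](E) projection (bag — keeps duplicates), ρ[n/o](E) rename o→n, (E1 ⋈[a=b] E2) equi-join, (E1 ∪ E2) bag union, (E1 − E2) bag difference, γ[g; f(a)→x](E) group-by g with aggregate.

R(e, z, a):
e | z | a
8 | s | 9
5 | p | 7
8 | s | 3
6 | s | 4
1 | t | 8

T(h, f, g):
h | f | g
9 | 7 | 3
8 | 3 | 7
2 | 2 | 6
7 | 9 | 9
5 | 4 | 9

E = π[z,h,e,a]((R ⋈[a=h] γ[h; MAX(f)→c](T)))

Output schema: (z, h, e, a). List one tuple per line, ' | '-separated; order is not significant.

Stepwise |·|:
  R → 5
  T → 5
  γ[h; MAX(f)→c](T) → 5
  (R ⋈[a=h] γ[h; MAX(f)→c](T)) → 3
  π[z,h,e,a]((R ⋈[a=h] γ[h; MAX(f)→c](T))) → 3

== RESULT ==
z | h | e | a
p | 7 | 5 | 7
s | 9 | 8 | 9
t | 8 | 1 | 8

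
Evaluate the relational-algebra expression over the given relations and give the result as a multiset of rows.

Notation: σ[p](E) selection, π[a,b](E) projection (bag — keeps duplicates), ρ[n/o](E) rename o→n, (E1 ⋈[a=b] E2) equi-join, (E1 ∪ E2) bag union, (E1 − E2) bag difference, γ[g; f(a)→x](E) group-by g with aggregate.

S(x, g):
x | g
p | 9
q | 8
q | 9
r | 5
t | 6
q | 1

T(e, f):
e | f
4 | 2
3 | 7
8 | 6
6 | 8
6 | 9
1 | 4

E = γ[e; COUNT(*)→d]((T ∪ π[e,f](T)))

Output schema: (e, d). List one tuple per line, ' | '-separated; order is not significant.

Row counts bottom-up:
  T → 6
  T → 6
  π[e,f](T) → 6
  (T ∪ π[e,f](T)) → 12
  γ[e; COUNT(*)→d]((T ∪ π[e,f](T))) → 5

== RESULT ==
e | d
1 | 2
3 | 2
4 | 2
6 | 4
8 | 2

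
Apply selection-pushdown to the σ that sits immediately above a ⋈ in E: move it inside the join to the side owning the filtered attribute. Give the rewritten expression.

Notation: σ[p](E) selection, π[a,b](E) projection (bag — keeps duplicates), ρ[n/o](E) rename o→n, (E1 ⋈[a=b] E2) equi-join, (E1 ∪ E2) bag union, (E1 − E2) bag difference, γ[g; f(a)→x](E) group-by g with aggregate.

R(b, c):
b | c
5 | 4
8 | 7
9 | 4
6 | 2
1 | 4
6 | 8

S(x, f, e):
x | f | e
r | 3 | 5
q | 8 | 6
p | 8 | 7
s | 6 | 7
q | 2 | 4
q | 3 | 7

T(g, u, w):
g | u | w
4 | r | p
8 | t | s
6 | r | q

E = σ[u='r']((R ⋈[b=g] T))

σ filters on u, owned by the right side.
E' = (R ⋈[b=g] σ[u='r'](T))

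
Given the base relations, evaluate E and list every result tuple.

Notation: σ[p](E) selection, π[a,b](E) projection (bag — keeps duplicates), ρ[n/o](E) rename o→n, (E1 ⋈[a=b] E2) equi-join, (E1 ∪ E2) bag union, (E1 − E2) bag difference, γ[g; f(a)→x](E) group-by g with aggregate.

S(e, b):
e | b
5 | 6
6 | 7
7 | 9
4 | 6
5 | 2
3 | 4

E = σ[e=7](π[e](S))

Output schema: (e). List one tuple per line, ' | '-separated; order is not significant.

Row counts bottom-up:
  S → 6
  π[e](S) → 6
  σ[e=7](π[e](S)) → 1

== RESULT ==
e
7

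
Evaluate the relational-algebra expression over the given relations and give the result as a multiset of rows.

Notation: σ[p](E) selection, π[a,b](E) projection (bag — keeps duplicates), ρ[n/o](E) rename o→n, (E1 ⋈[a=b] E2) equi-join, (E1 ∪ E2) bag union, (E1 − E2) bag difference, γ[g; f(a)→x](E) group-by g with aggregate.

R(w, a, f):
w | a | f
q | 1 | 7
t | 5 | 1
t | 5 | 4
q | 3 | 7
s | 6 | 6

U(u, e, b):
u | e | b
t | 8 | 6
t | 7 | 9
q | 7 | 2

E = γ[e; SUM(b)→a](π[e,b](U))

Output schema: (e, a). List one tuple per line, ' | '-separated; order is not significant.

Row counts bottom-up:
  U → 3
  π[e,b](U) → 3
  γ[e; SUM(b)→a](π[e,b](U)) → 2

== RESULT ==
e | a
7 | 11
8 | 6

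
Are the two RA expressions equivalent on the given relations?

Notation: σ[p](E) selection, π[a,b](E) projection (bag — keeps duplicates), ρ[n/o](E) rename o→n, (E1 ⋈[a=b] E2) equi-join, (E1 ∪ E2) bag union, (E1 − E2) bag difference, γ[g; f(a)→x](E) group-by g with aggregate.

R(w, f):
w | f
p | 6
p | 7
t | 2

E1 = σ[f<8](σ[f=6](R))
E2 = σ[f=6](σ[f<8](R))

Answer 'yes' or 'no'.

E1 row counts bottom-up:
  R → 3
  σ[f=6](R) → 1
  σ[f<8](σ[f=6](R)) → 1
E2 row counts bottom-up:
  R → 3
  σ[f<8](R) → 3
  σ[f=6](σ[f<8](R)) → 1

E1 and E2 produce the same multiset:
w | f
p | 6

yes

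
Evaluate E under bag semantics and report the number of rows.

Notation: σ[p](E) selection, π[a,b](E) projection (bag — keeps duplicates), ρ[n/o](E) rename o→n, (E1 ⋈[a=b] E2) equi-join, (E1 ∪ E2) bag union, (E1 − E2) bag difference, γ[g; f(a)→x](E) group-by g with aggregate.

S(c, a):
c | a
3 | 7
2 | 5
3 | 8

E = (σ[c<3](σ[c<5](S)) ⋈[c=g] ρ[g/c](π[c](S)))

Subexpression sizes:
  S → 3
  σ[c<5](S) → 3
  σ[c<3](σ[c<5](S)) → 1
  S → 3
  π[c](S) → 3
  ρ[g/c](π[c](S)) → 3
  (σ[c<3](σ[c<5](S)) ⋈[c=g] ρ[g/c](π[c](S))) → 1

|E| = 1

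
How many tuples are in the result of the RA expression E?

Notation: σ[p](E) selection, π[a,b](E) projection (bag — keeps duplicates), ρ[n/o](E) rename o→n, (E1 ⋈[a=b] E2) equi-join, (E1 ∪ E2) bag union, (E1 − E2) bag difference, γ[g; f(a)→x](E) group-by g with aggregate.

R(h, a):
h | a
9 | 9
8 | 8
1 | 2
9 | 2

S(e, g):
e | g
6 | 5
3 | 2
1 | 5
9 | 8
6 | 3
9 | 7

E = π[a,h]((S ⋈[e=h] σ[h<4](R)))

Row counts bottom-up:
  S → 6
  R → 4
  σ[h<4](R) → 1
  (S ⋈[e=h] σ[h<4](R)) → 1
  π[a,h]((S ⋈[e=h] σ[h<4](R))) → 1

|E| = 1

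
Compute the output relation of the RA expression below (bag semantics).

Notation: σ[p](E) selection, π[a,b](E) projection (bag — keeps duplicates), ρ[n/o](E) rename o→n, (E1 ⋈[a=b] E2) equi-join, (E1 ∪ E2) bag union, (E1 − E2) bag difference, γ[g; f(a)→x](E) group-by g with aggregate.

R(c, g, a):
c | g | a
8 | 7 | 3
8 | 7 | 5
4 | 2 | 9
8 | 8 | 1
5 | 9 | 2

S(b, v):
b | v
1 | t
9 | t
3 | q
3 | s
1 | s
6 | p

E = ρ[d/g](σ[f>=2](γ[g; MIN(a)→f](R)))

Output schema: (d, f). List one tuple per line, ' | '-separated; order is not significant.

Stepwise |·|:
  R → 5
  γ[g; MIN(a)→f](R) → 4
  σ[f>=2](γ[g; MIN(a)→f](R)) → 3
  ρ[d/g](σ[f>=2](γ[g; MIN(a)→f](R))) → 3

== RESULT ==
d | f
2 | 9
7 | 3
9 | 2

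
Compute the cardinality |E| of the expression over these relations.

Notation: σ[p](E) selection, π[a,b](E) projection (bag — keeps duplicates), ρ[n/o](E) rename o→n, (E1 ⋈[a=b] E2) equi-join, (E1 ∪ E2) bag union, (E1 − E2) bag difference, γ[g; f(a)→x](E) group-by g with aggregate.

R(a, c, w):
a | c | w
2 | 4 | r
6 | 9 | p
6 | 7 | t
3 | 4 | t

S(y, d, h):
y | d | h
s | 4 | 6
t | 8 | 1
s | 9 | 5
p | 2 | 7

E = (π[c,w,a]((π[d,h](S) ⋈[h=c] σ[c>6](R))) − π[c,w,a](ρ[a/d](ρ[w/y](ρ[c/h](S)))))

Subexpression sizes:
  S → 4
  π[d,h](S) → 4
  R → 4
  σ[c>6](R) → 2
  (π[d,h](S) ⋈[h=c] σ[c>6](R)) → 1
  π[c,w,a]((π[d,h](S) ⋈[h=c] σ[c>6](R))) → 1
  S → 4
  ρ[c/h](S) → 4
  ρ[w/y](ρ[c/h](S)) → 4
  ρ[a/d](ρ[w/y](ρ[c/h](S))) → 4
  π[c,w,a](ρ[a/d](ρ[w/y](ρ[c/h](S)))) → 4
  (π[c,w,a]((π[d,h](S) ⋈[h=c] σ[c>6](R))) − π[c,w,a](ρ[a/d](ρ[w/y](ρ[c/h](S))))) → 1

|E| = 1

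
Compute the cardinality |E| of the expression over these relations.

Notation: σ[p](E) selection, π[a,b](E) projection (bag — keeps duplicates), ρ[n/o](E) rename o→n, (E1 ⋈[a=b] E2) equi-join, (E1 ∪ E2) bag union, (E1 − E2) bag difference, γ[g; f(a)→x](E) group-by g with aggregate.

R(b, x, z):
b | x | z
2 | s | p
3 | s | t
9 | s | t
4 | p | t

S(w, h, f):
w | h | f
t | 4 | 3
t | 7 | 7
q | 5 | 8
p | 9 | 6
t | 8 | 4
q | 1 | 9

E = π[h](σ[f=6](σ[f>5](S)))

Stepwise |·|:
  S → 6
  σ[f>5](S) → 4
  σ[f=6](σ[f>5](S)) → 1
  π[h](σ[f=6](σ[f>5](S))) → 1

|E| = 1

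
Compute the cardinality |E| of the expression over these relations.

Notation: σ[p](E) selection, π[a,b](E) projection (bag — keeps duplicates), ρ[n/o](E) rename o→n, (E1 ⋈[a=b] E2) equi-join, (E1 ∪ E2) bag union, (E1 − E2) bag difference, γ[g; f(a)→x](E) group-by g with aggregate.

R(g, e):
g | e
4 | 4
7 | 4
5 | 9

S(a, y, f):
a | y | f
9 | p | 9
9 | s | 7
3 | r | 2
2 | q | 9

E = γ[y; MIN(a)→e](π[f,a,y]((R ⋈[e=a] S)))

Row counts bottom-up:
  R → 3
  S → 4
  (R ⋈[e=a] S) → 2
  π[f,a,y]((R ⋈[e=a] S)) → 2
  γ[y; MIN(a)→e](π[f,a,y]((R ⋈[e=a] S))) → 2

|E| = 2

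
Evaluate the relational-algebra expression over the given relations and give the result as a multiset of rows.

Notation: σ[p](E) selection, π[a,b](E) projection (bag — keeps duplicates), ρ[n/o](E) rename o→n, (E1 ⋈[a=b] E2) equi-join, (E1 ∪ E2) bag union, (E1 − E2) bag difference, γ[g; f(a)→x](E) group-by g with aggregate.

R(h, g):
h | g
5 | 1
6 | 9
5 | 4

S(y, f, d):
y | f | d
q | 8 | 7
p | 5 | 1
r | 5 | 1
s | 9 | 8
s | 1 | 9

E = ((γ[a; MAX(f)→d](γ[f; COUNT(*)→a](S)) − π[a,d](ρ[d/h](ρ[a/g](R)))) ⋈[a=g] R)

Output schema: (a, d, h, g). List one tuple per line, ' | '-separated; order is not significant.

Row counts bottom-up:
  S → 5
  γ[f; COUNT(*)→a](S) → 4
  γ[a; MAX(f)→d](γ[f; COUNT(*)→a](S)) → 2
  R → 3
  ρ[a/g](R) → 3
  ρ[d/h](ρ[a/g](R)) → 3
  π[a,d](ρ[d/h](ρ[a/g](R))) → 3
  (γ[a; MAX(f)→d](γ[f; COUNT(*)→a](S)) − π[a,d](ρ[d/h](ρ[a/g](R)))) → 2
  R → 3
  ((γ[a; MAX(f)→d](γ[f; COUNT(*)→a](S)) − π[a,d](ρ[d/h](ρ[a/g](R)))) ⋈[a=g] R) → 1

== RESULT ==
a | d | h | g
1 | 9 | 5 | 1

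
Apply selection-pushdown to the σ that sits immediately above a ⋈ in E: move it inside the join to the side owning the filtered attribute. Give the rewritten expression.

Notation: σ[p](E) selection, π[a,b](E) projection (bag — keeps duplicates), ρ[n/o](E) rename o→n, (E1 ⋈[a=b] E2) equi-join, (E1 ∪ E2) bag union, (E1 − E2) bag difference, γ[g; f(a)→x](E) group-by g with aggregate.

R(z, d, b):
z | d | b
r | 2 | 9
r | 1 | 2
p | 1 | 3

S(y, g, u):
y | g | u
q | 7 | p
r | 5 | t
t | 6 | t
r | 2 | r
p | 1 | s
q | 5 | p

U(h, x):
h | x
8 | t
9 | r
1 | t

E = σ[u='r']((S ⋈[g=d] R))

σ filters on u, owned by the left side.
E' = (σ[u='r'](S) ⋈[g=d] R)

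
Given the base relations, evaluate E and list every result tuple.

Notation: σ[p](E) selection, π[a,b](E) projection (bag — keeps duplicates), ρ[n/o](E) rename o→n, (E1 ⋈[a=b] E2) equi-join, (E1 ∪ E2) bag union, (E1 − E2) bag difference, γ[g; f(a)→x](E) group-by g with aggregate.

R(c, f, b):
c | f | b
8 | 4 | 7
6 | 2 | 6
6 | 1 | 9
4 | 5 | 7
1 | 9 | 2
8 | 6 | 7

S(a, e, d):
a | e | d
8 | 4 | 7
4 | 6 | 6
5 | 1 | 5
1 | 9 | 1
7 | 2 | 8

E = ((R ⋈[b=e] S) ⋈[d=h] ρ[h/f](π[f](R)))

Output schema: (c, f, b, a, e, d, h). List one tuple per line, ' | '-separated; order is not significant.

Row counts bottom-up:
  R → 6
  S → 5
  (R ⋈[b=e] S) → 3
  R → 6
  π[f](R) → 6
  ρ[h/f](π[f](R)) → 6
  ((R ⋈[b=e] S) ⋈[d=h] ρ[h/f](π[f](R))) → 2

== RESULT ==
c | f | b | a | e | d | h
6 | 1 | 9 | 1 | 9 | 1 | 1
6 | 2 | 6 | 4 | 6 | 6 | 6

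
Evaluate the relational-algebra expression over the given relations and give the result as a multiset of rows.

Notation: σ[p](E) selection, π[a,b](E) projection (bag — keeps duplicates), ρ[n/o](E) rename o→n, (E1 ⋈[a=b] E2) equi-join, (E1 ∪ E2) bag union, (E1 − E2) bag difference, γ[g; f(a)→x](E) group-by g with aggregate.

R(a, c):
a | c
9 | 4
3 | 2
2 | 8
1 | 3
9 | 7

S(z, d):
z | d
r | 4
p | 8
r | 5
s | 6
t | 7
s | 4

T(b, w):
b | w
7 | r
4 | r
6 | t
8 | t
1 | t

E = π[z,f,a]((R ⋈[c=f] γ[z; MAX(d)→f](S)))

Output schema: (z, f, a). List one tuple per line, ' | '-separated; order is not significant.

Stepwise |·|:
  R → 5
  S → 6
  γ[z; MAX(d)→f](S) → 4
  (R ⋈[c=f] γ[z; MAX(d)→f](S)) → 2
  π[z,f,a]((R ⋈[c=f] γ[z; MAX(d)→f](S))) → 2

== RESULT ==
z | f | a
p | 8 | 2
t | 7 | 9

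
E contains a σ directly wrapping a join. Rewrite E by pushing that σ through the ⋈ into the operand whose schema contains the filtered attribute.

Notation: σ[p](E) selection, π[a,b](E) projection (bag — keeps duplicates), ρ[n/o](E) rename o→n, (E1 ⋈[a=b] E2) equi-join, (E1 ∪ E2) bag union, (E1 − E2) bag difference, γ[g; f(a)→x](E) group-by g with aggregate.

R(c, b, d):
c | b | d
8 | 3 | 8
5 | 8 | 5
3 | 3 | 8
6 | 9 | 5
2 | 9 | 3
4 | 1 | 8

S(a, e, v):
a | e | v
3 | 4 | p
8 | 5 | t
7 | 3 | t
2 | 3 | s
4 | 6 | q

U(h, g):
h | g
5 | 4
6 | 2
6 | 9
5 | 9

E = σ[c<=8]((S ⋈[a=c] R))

σ filters on c, owned by the right side.
E' = (S ⋈[a=c] σ[c<=8](R))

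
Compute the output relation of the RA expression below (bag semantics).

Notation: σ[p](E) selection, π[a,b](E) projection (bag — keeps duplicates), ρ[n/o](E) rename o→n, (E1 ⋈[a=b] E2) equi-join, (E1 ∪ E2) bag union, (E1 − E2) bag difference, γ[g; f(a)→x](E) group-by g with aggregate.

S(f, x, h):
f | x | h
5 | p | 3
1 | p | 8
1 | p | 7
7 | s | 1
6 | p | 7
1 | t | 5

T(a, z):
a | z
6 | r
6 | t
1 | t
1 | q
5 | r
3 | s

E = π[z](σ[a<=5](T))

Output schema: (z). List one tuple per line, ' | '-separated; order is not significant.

Row counts bottom-up:
  T → 6
  σ[a<=5](T) → 4
  π[z](σ[a<=5](T)) → 4

== RESULT ==
z
q
r
s
t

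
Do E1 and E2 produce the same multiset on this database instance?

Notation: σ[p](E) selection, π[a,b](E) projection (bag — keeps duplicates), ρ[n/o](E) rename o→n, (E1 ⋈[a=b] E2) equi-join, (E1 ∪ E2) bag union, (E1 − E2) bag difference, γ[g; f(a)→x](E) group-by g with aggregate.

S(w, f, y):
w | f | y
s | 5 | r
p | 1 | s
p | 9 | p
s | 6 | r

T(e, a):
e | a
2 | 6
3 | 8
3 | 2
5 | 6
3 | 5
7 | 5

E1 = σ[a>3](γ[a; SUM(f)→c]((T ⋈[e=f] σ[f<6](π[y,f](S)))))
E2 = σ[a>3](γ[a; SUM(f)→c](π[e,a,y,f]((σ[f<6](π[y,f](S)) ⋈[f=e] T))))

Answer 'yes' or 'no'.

E1 stepwise |·|:
  T → 6
  S → 4
  π[y,f](S) → 4
  σ[f<6](π[y,f](S)) → 2
  (T ⋈[e=f] σ[f<6](π[y,f](S))) → 1
  γ[a; SUM(f)→c]((T ⋈[e=f] σ[f<6](π[y,f](S)))) → 1
  σ[a>3](γ[a; SUM(f)→c]((T ⋈[e=f] σ[f<6](π[y,f](S))))) → 1
E2 stepwise |·|:
  S → 4
  π[y,f](S) → 4
  σ[f<6](π[y,f](S)) → 2
  T → 6
  (σ[f<6](π[y,f](S)) ⋈[f=e] T) → 1
  π[e,a,y,f]((σ[f<6](π[y,f](S)) ⋈[f=e] T)) → 1
  γ[a; SUM(f)→c](π[e,a,y,f]((σ[f<6](π[y,f](S)) ⋈[f=e] T))) → 1
  σ[a>3](γ[a; SUM(f)→c](π[e,a,y,f]((σ[f<6](π[y,f](S)) ⋈[f=e] T)))) → 1

E1 and E2 produce the same multiset:
a | c
6 | 5

yes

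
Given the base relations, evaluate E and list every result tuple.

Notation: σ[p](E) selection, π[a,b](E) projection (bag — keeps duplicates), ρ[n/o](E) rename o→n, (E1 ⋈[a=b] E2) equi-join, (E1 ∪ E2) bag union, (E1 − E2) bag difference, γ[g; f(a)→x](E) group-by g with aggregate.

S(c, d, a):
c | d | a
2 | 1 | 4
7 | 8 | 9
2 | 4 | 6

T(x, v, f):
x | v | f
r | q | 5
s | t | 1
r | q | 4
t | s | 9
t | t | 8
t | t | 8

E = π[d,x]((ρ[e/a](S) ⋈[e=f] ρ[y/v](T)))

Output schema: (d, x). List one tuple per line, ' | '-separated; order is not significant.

Subexpression sizes:
  S → 3
  ρ[e/a](S) → 3
  T → 6
  ρ[y/v](T) → 6
  (ρ[e/a](S) ⋈[e=f] ρ[y/v](T)) → 2
  π[d,x]((ρ[e/a](S) ⋈[e=f] ρ[y/v](T))) → 2

== RESULT ==
d | x
1 | r
8 | t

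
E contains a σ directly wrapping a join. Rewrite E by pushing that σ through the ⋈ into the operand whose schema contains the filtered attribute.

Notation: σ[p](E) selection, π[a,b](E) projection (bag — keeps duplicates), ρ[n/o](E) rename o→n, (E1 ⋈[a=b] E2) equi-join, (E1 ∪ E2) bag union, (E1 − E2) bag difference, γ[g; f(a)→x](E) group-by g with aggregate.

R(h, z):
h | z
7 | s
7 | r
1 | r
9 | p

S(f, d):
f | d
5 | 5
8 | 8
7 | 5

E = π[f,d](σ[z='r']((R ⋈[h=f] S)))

σ filters on z, owned by the left side.
E' = π[f,d]((σ[z='r'](R) ⋈[h=f] S))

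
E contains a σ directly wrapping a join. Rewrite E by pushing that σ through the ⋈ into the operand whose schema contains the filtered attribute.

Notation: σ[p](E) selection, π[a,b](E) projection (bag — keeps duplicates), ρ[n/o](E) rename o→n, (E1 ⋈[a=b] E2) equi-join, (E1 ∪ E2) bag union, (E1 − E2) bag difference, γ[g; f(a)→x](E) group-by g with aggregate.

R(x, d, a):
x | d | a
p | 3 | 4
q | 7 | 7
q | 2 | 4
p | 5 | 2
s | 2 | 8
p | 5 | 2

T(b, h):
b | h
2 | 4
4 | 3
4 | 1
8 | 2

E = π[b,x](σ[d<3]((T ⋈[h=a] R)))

σ filters on d, owned by the right side.
E' = π[b,x]((T ⋈[h=a] σ[d<3](R)))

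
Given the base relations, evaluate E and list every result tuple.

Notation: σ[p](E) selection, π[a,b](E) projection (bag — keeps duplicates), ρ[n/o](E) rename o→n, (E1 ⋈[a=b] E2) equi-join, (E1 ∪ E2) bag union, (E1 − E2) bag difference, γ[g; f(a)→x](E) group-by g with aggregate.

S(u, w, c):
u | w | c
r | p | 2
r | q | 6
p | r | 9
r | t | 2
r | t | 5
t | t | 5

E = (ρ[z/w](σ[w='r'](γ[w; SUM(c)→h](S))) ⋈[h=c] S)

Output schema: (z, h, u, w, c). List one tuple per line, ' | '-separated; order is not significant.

Per-node cardinality:
  S → 6
  γ[w; SUM(c)→h](S) → 4
  σ[w='r'](γ[w; SUM(c)→h](S)) → 1
  ρ[z/w](σ[w='r'](γ[w; SUM(c)→h](S))) → 1
  S → 6
  (ρ[z/w](σ[w='r'](γ[w; SUM(c)→h](S))) ⋈[h=c] S) → 1

== RESULT ==
z | h | u | w | c
r | 9 | p | r | 9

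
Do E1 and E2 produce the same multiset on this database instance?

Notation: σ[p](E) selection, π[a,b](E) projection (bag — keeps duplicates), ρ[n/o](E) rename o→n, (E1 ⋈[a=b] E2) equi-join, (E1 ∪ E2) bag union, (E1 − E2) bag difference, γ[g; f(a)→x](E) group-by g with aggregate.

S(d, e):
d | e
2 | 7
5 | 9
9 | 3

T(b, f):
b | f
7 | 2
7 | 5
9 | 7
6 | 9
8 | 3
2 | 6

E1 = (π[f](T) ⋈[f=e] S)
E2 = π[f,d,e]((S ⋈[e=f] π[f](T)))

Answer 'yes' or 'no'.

E1 row counts bottom-up:
  T → 6
  π[f](T) → 6
  S → 3
  (π[f](T) ⋈[f=e] S) → 3
E2 row counts bottom-up:
  S → 3
  T → 6
  π[f](T) → 6
  (S ⋈[e=f] π[f](T)) → 3
  π[f,d,e]((S ⋈[e=f] π[f](T))) → 3

E1 and E2 produce the same multiset:
f | d | e
3 | 9 | 3
7 | 2 | 7
9 | 5 | 9

yes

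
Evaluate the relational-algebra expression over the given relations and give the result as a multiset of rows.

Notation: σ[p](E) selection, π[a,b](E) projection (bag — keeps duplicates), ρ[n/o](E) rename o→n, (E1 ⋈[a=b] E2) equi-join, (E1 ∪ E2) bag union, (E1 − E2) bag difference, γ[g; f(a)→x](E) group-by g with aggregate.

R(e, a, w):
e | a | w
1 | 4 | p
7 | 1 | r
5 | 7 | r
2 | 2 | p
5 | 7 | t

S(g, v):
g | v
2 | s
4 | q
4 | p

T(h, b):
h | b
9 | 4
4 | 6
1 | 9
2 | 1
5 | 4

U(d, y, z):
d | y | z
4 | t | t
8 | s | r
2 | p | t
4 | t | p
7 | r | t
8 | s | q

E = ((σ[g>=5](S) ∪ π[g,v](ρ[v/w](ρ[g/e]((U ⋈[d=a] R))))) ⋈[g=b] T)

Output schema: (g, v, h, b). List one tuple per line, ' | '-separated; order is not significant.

Subexpression sizes:
  S → 3
  σ[g>=5](S) → 0
  U → 6
  R → 5
  (U ⋈[d=a] R) → 5
  ρ[g/e]((U ⋈[d=a] R)) → 5
  ρ[v/w](ρ[g/e]((U ⋈[d=a] R))) → 5
  π[g,v](ρ[v/w](ρ[g/e]((U ⋈[d=a] R)))) → 5
  (σ[g>=5](S) ∪ π[g,v](ρ[v/w](ρ[g/e]((U ⋈[d=a] R))))) → 5
  T → 5
  ((σ[g>=5](S) ∪ π[g,v](ρ[v/w](ρ[g/e]((U ⋈[d=a] R))))) ⋈[g=b] T) → 2

== RESULT ==
g | v | h | b
1 | p | 2 | 1
1 | p | 2 | 1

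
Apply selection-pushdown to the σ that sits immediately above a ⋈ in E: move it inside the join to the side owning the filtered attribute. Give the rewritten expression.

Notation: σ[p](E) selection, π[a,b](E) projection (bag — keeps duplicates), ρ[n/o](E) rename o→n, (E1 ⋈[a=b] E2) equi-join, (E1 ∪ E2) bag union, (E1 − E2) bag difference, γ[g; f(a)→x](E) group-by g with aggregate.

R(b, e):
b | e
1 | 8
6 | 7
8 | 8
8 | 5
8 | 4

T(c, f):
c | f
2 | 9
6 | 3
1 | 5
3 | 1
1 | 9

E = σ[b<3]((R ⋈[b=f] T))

σ filters on b, owned by the left side.
E' = (σ[b<3](R) ⋈[b=f] T)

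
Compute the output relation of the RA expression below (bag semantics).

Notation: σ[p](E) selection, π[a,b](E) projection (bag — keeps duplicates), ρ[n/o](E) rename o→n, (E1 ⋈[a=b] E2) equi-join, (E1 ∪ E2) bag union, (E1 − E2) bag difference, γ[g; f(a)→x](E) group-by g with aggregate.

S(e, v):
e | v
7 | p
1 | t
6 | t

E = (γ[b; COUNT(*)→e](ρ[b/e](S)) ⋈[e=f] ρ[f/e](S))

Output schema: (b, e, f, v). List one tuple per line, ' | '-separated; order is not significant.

Subexpression sizes:
  S → 3
  ρ[b/e](S) → 3
  γ[b; COUNT(*)→e](ρ[b/e](S)) → 3
  S → 3
  ρ[f/e](S) → 3
  (γ[b; COUNT(*)→e](ρ[b/e](S)) ⋈[e=f] ρ[f/e](S)) → 3

== RESULT ==
b | e | f | v
1 | 1 | 1 | t
6 | 1 | 1 | t
7 | 1 | 1 | t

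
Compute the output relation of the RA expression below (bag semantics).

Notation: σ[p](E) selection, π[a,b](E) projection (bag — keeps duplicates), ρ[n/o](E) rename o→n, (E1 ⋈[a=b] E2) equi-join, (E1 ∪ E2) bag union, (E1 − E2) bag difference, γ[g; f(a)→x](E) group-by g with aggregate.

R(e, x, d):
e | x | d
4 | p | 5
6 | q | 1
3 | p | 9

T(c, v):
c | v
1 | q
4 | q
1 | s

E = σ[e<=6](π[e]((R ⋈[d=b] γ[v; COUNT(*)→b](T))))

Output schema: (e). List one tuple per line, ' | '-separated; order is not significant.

Per-node cardinality:
  R → 3
  T → 3
  γ[v; COUNT(*)→b](T) → 2
  (R ⋈[d=b] γ[v; COUNT(*)→b](T)) → 1
  π[e]((R ⋈[d=b] γ[v; COUNT(*)→b](T))) → 1
  σ[e<=6](π[e]((R ⋈[d=b] γ[v; COUNT(*)→b](T)))) → 1

== RESULT ==
e
6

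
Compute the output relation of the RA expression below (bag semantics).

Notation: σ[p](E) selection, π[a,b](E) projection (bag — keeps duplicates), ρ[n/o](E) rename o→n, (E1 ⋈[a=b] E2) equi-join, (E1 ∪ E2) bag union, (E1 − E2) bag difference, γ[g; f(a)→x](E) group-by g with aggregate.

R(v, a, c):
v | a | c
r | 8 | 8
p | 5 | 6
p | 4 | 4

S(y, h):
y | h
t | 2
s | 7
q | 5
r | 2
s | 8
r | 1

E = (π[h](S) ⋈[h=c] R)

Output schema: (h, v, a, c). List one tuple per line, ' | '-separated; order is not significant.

Stepwise |·|:
  S → 6
  π[h](S) → 6
  R → 3
  (π[h](S) ⋈[h=c] R) → 1

== RESULT ==
h | v | a | c
8 | r | 8 | 8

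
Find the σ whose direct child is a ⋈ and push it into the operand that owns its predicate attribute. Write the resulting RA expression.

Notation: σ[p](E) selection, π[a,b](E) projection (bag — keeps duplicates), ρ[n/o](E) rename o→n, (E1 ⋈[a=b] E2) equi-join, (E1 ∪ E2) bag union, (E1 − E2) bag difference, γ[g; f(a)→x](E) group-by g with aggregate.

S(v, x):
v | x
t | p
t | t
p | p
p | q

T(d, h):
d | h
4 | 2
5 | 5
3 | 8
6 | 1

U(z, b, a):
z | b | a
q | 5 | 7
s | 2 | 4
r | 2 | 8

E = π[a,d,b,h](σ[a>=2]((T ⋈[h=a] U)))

σ filters on a, owned by the right side.
E' = π[a,d,b,h]((T ⋈[h=a] σ[a>=2](U)))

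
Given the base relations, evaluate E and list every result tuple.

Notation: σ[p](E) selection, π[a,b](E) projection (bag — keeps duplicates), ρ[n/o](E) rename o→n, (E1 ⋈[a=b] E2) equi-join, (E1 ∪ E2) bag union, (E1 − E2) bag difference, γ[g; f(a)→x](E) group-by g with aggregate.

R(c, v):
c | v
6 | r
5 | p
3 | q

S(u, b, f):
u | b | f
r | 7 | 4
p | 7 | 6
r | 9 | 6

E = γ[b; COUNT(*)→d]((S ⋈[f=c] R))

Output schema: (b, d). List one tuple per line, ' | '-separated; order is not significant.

Per-node cardinality:
  S → 3
  R → 3
  (S ⋈[f=c] R) → 2
  γ[b; COUNT(*)→d]((S ⋈[f=c] R)) → 2

== RESULT ==
b | d
7 | 1
9 | 1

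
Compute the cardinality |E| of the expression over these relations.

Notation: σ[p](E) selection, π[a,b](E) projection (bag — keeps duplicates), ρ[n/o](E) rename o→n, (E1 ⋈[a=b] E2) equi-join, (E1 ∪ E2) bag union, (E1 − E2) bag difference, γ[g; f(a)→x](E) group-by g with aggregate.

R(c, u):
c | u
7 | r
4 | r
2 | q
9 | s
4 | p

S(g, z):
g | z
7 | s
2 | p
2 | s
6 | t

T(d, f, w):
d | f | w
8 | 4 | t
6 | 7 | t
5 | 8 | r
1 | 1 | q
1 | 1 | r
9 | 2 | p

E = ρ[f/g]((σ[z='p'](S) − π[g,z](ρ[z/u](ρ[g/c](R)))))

Row counts bottom-up:
  S → 4
  σ[z='p'](S) → 1
  R → 5
  ρ[g/c](R) → 5
  ρ[z/u](ρ[g/c](R)) → 5
  π[g,z](ρ[z/u](ρ[g/c](R))) → 5
  (σ[z='p'](S) − π[g,z](ρ[z/u](ρ[g/c](R)))) → 1
  ρ[f/g]((σ[z='p'](S) − π[g,z](ρ[z/u](ρ[g/c](R))))) → 1

|E| = 1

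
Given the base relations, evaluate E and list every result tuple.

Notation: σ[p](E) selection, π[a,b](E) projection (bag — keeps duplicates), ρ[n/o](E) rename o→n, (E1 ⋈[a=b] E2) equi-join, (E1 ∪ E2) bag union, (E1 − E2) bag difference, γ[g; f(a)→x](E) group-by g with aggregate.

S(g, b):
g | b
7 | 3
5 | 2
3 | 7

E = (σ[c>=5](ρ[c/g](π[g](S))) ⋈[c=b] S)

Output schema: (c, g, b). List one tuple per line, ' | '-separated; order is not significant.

Per-node cardinality:
  S → 3
  π[g](S) → 3
  ρ[c/g](π[g](S)) → 3
  σ[c>=5](ρ[c/g](π[g](S))) → 2
  S → 3
  (σ[c>=5](ρ[c/g](π[g](S))) ⋈[c=b] S) → 1

== RESULT ==
c | g | b
7 | 3 | 7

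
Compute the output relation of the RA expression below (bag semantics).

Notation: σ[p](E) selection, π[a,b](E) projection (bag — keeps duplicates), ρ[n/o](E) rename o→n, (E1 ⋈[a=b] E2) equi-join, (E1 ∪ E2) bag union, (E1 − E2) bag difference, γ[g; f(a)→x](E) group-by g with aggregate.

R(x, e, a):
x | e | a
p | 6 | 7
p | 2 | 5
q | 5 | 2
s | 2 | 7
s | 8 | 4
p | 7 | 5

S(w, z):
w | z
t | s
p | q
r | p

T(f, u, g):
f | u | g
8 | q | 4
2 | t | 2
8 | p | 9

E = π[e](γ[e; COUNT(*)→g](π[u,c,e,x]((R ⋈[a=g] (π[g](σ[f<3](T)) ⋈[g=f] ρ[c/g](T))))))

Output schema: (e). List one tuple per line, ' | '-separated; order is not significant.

Subexpression sizes:
  R → 6
  T → 3
  σ[f<3](T) → 1
  π[g](σ[f<3](T)) → 1
  T → 3
  ρ[c/g](T) → 3
  (π[g](σ[f<3](T)) ⋈[g=f] ρ[c/g](T)) → 1
  (R ⋈[a=g] (π[g](σ[f<3](T)) ⋈[g=f] ρ[c/g](T))) → 1
  π[u,c,e,x]((R ⋈[a=g] (π[g](σ[f<3](T)) ⋈[g=f] ρ[c/g](T)))) → 1
  γ[e; COUNT(*)→g](π[u,c,e,x]((R ⋈[a=g] (π[g](σ[f<3](T)) ⋈[g=f] ρ[c/g](T))))) → 1
  π[e](γ[e; COUNT(*)→g](π[u,c,e,x]((R ⋈[a=g] (π[g](σ[f<3](T)) ⋈[g=f] ρ[c/g](T)))))) → 1

== RESULT ==
e
5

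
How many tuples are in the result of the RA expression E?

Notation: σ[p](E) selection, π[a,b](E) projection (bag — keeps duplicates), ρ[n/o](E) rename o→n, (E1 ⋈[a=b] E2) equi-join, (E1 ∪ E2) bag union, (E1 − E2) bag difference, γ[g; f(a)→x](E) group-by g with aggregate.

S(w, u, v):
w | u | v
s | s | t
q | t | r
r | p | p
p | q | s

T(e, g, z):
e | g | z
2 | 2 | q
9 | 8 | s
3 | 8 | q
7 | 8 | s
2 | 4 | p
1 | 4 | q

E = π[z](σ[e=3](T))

Stepwise |·|:
  T → 6
  σ[e=3](T) → 1
  π[z](σ[e=3](T)) → 1

|E| = 1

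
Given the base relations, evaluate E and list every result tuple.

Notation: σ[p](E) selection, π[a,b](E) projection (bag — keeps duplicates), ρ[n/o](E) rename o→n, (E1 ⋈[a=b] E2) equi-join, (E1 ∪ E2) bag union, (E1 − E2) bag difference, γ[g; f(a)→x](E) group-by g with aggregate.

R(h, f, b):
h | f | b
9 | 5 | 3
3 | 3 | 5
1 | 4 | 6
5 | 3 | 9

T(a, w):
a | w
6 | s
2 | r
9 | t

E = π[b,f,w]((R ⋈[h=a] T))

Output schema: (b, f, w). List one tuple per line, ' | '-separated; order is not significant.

Subexpression sizes:
  R → 4
  T → 3
  (R ⋈[h=a] T) → 1
  π[b,f,w]((R ⋈[h=a] T)) → 1

== RESULT ==
b | f | w
3 | 5 | t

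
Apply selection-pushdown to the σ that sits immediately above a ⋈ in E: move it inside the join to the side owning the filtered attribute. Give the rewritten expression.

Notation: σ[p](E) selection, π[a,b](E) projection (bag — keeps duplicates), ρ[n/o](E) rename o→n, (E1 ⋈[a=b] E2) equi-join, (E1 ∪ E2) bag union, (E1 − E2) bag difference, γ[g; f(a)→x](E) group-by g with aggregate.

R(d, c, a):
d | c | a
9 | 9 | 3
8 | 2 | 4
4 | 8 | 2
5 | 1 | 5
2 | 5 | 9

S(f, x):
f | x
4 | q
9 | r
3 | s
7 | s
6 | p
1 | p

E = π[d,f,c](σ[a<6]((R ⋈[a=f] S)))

σ filters on a, owned by the left side.
E' = π[d,f,c]((σ[a<6](R) ⋈[a=f] S))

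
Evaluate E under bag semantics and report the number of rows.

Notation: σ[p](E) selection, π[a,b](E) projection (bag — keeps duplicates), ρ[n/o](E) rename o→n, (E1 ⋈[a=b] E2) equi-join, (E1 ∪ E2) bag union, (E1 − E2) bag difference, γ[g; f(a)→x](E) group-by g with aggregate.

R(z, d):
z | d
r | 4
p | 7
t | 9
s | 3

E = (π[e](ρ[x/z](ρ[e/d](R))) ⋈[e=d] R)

Subexpression sizes:
  R → 4
  ρ[e/d](R) → 4
  ρ[x/z](ρ[e/d](R)) → 4
  π[e](ρ[x/z](ρ[e/d](R))) → 4
  R → 4
  (π[e](ρ[x/z](ρ[e/d](R))) ⋈[e=d] R) → 4

|E| = 4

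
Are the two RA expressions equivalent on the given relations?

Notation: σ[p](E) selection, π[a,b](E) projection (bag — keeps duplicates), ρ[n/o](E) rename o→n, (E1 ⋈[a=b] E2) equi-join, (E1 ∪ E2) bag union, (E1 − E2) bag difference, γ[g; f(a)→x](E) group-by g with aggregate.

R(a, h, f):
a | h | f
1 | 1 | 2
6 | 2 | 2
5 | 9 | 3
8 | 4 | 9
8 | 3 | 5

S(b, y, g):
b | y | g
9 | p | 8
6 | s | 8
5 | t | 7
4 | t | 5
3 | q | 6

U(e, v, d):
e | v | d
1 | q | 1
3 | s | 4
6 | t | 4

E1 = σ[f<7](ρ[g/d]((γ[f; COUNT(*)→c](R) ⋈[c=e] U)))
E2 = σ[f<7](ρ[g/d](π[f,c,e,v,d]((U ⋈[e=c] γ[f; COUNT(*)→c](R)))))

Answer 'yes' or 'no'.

E1 stepwise |·|:
  R → 5
  γ[f; COUNT(*)→c](R) → 4
  U → 3
  (γ[f; COUNT(*)→c](R) ⋈[c=e] U) → 3
  ρ[g/d]((γ[f; COUNT(*)→c](R) ⋈[c=e] U)) → 3
  σ[f<7](ρ[g/d]((γ[f; COUNT(*)→c](R) ⋈[c=e] U))) → 2
E2 stepwise |·|:
  U → 3
  R → 5
  γ[f; COUNT(*)→c](R) → 4
  (U ⋈[e=c] γ[f; COUNT(*)→c](R)) → 3
  π[f,c,e,v,d]((U ⋈[e=c] γ[f; COUNT(*)→c](R))) → 3
  ρ[g/d](π[f,c,e,v,d]((U ⋈[e=c] γ[f; COUNT(*)→c](R)))) → 3
  σ[f<7](ρ[g/d](π[f,c,e,v,d]((U ⋈[e=c] γ[f; COUNT(*)→c](R))))) → 2

E1 and E2 produce the same multiset:
f | c | e | v | g
3 | 1 | 1 | q | 1
5 | 1 | 1 | q | 1

yes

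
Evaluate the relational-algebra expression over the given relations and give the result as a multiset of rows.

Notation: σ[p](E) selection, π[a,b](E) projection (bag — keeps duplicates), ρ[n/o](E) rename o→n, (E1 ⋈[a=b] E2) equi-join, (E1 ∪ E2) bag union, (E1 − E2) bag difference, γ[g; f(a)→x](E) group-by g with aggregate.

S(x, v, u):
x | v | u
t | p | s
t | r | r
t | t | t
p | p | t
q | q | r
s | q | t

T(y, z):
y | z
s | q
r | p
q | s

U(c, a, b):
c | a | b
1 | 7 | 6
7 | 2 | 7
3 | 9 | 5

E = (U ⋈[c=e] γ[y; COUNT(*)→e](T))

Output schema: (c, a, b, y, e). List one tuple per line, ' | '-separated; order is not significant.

Stepwise |·|:
  U → 3
  T → 3
  γ[y; COUNT(*)→e](T) → 3
  (U ⋈[c=e] γ[y; COUNT(*)→e](T)) → 3

== RESULT ==
c | a | b | y | e
1 | 7 | 6 | q | 1
1 | 7 | 6 | r | 1
1 | 7 | 6 | s | 1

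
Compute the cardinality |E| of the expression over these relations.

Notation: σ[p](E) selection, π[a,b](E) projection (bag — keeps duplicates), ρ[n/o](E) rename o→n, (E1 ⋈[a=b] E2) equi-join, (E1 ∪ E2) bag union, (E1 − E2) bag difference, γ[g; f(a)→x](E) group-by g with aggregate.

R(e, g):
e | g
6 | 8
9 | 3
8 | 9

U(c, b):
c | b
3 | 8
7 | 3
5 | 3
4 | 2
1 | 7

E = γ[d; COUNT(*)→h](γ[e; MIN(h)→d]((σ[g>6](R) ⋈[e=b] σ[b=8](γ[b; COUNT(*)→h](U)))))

Per-node cardinality:
  R → 3
  σ[g>6](R) → 2
  U → 5
  γ[b; COUNT(*)→h](U) → 4
  σ[b=8](γ[b; COUNT(*)→h](U)) → 1
  (σ[g>6](R) ⋈[e=b] σ[b=8](γ[b; COUNT(*)→h](U))) → 1
  γ[e; MIN(h)→d]((σ[g>6](R) ⋈[e=b] σ[b=8](γ[b; COUNT(*)→h](U)))) → 1
  γ[d; COUNT(*)→h](γ[e; MIN(h)→d]((σ[g>6](R) ⋈[e=b] σ[b=8](γ[b; COUNT(*)→h](U))))) → 1

|E| = 1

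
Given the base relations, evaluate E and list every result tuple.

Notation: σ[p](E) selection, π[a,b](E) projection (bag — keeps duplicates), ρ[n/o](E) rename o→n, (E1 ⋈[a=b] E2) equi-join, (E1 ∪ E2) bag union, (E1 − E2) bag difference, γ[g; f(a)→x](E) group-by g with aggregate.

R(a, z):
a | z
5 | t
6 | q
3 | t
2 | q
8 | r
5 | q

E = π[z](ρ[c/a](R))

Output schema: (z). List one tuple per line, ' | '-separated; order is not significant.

Per-node cardinality:
  R → 6
  ρ[c/a](R) → 6
  π[z](ρ[c/a](R)) → 6

== RESULT ==
z
q
q
q
r
t
t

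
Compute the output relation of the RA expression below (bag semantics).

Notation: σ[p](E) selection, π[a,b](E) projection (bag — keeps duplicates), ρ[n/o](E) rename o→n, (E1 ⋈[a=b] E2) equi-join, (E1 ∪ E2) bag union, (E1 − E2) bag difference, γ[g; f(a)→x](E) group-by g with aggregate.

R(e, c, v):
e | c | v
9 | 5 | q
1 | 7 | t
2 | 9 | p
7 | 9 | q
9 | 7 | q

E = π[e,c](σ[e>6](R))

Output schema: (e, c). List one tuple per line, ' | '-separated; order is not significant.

Stepwise |·|:
  R → 5
  σ[e>6](R) → 3
  π[e,c](σ[e>6](R)) → 3

== RESULT ==
e | c
7 | 9
9 | 5
9 | 7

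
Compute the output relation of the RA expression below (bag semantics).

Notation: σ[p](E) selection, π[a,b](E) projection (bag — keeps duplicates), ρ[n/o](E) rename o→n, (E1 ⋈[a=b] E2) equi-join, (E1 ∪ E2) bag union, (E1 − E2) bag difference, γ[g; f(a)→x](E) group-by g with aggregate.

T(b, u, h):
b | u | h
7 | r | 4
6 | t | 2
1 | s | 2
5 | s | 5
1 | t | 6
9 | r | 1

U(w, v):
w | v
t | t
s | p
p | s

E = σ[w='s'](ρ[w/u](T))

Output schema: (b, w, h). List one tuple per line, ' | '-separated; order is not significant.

Row counts bottom-up:
  T → 6
  ρ[w/u](T) → 6
  σ[w='s'](ρ[w/u](T)) → 2

== RESULT ==
b | w | h
1 | s | 2
5 | s | 5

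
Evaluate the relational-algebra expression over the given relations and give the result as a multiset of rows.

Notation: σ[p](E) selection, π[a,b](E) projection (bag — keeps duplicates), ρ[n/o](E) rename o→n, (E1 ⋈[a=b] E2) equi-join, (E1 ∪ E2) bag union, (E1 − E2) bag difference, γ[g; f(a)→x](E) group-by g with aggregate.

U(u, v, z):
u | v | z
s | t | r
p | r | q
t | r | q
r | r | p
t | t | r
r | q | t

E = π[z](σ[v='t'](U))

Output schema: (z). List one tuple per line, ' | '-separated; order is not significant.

Subexpression sizes:
  U → 6
  σ[v='t'](U) → 2
  π[z](σ[v='t'](U)) → 2

== RESULT ==
z
r
r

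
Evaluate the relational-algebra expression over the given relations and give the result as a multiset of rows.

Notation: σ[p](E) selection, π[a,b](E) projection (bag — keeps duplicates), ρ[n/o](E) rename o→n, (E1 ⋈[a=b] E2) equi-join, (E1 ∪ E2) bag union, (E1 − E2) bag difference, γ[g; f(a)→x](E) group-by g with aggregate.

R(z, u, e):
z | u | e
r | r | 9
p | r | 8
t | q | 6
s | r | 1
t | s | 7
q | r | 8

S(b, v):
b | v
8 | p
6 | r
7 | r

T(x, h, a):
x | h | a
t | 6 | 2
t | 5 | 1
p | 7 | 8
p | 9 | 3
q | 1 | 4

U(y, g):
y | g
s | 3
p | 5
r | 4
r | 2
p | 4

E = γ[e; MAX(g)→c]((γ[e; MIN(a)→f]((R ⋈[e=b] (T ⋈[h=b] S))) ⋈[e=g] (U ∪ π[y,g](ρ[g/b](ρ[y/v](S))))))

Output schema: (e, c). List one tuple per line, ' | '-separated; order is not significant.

Stepwise |·|:
  R → 6
  T → 5
  S → 3
  (T ⋈[h=b] S) → 2
  (R ⋈[e=b] (T ⋈[h=b] S)) → 2
  γ[e; MIN(a)→f]((R ⋈[e=b] (T ⋈[h=b] S))) → 2
  U → 5
  S → 3
  ρ[y/v](S) → 3
  ρ[g/b](ρ[y/v](S)) → 3
  π[y,g](ρ[g/b](ρ[y/v](S))) → 3
  (U ∪ π[y,g](ρ[g/b](ρ[y/v](S)))) → 8
  (γ[e; MIN(a)→f]((R ⋈[e=b] (T ⋈[h=b] S))) ⋈[e=g] (U ∪ π[y,g](ρ[g/b](ρ[y/v](S))))) → 2
  γ[e; MAX(g)→c]((γ[e; MIN(a)→f]((R ⋈[e=b] (T ⋈[h=b] S))) ⋈[e=g] (U ∪ π[y,g](ρ[g/b](ρ[y/v](S)))))) → 2

== RESULT ==
e | c
6 | 6
7 | 7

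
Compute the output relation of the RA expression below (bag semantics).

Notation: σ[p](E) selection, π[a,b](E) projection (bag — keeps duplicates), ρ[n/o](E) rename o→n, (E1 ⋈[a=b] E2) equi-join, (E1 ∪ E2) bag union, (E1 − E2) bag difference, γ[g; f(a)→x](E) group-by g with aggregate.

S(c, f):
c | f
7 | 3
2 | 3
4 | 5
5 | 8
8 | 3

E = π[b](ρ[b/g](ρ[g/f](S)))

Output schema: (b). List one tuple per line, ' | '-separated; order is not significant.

Stepwise |·|:
  S → 5
  ρ[g/f](S) → 5
  ρ[b/g](ρ[g/f](S)) → 5
  π[b](ρ[b/g](ρ[g/f](S))) → 5

== RESULT ==
b
3
3
3
5
8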